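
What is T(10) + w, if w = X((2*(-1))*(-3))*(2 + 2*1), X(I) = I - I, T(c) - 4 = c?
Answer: 14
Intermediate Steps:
T(c) = 4 + c
X(I) = 0
w = 0 (w = 0*(2 + 2*1) = 0*(2 + 2) = 0*4 = 0)
T(10) + w = (4 + 10) + 0 = 14 + 0 = 14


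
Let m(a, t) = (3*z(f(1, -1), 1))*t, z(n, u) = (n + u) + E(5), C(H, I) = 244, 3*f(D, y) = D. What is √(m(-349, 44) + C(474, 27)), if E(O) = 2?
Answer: 6*√19 ≈ 26.153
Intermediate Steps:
f(D, y) = D/3
z(n, u) = 2 + n + u (z(n, u) = (n + u) + 2 = 2 + n + u)
m(a, t) = 10*t (m(a, t) = (3*(2 + (⅓)*1 + 1))*t = (3*(2 + ⅓ + 1))*t = (3*(10/3))*t = 10*t)
√(m(-349, 44) + C(474, 27)) = √(10*44 + 244) = √(440 + 244) = √684 = 6*√19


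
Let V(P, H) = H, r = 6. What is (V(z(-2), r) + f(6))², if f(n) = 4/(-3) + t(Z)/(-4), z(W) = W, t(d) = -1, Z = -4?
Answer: 3481/144 ≈ 24.174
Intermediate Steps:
f(n) = -13/12 (f(n) = 4/(-3) - 1/(-4) = 4*(-⅓) - 1*(-¼) = -4/3 + ¼ = -13/12)
(V(z(-2), r) + f(6))² = (6 - 13/12)² = (59/12)² = 3481/144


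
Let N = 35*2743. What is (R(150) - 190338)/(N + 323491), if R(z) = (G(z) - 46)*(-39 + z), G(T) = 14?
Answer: -32315/69916 ≈ -0.46220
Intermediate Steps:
R(z) = 1248 - 32*z (R(z) = (14 - 46)*(-39 + z) = -32*(-39 + z) = 1248 - 32*z)
N = 96005
(R(150) - 190338)/(N + 323491) = ((1248 - 32*150) - 190338)/(96005 + 323491) = ((1248 - 4800) - 190338)/419496 = (-3552 - 190338)*(1/419496) = -193890*1/419496 = -32315/69916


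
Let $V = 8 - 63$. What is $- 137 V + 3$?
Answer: $7538$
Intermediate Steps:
$V = -55$ ($V = 8 - 63 = -55$)
$- 137 V + 3 = \left(-137\right) \left(-55\right) + 3 = 7535 + 3 = 7538$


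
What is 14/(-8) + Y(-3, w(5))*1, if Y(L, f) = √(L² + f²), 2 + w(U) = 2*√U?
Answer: -7/4 + √(33 - 8*√5) ≈ 2.1373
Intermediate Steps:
w(U) = -2 + 2*√U
14/(-8) + Y(-3, w(5))*1 = 14/(-8) + √((-3)² + (-2 + 2*√5)²)*1 = 14*(-⅛) + √(9 + (-2 + 2*√5)²)*1 = -7/4 + √(9 + (-2 + 2*√5)²)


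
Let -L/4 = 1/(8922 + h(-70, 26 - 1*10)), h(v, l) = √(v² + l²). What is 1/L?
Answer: -4461/2 - √1289/2 ≈ -2248.5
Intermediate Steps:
h(v, l) = √(l² + v²)
L = -4/(8922 + 2*√1289) (L = -4/(8922 + √((26 - 1*10)² + (-70)²)) = -4/(8922 + √((26 - 10)² + 4900)) = -4/(8922 + √(16² + 4900)) = -4/(8922 + √(256 + 4900)) = -4/(8922 + √5156) = -4/(8922 + 2*√1289) ≈ -0.00044475)
1/L = 1/(-4461/9949616 + √1289/9949616)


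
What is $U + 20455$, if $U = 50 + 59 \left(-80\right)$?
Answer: $15785$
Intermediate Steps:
$U = -4670$ ($U = 50 - 4720 = -4670$)
$U + 20455 = -4670 + 20455 = 15785$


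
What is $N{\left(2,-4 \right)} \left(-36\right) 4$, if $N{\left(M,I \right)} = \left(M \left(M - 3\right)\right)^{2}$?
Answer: $-576$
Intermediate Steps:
$N{\left(M,I \right)} = M^{2} \left(-3 + M\right)^{2}$ ($N{\left(M,I \right)} = \left(M \left(-3 + M\right)\right)^{2} = M^{2} \left(-3 + M\right)^{2}$)
$N{\left(2,-4 \right)} \left(-36\right) 4 = 2^{2} \left(-3 + 2\right)^{2} \left(-36\right) 4 = 4 \left(-1\right)^{2} \left(-36\right) 4 = 4 \cdot 1 \left(-36\right) 4 = 4 \left(-36\right) 4 = \left(-144\right) 4 = -576$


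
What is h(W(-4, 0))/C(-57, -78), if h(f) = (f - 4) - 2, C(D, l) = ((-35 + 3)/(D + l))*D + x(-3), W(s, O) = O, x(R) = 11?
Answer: 270/113 ≈ 2.3894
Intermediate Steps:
C(D, l) = 11 - 32*D/(D + l) (C(D, l) = ((-35 + 3)/(D + l))*D + 11 = (-32/(D + l))*D + 11 = -32*D/(D + l) + 11 = 11 - 32*D/(D + l))
h(f) = -6 + f (h(f) = (-4 + f) - 2 = -6 + f)
h(W(-4, 0))/C(-57, -78) = (-6 + 0)/(((-21*(-57) + 11*(-78))/(-57 - 78))) = -6*(-135/(1197 - 858)) = -6/((-1/135*339)) = -6/(-113/45) = -6*(-45/113) = 270/113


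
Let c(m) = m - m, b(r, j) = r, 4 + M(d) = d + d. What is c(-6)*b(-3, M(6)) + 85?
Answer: 85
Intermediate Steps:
M(d) = -4 + 2*d (M(d) = -4 + (d + d) = -4 + 2*d)
c(m) = 0
c(-6)*b(-3, M(6)) + 85 = 0*(-3) + 85 = 0 + 85 = 85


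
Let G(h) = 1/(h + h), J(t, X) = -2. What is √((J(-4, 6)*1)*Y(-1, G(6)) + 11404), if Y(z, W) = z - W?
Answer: √410622/6 ≈ 106.80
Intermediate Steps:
G(h) = 1/(2*h)
√((J(-4, 6)*1)*Y(-1, G(6)) + 11404) = √((-2*1)*(-1 - 1/(2*6)) + 11404) = √(-2*(-1 - 1/(2*6)) + 11404) = √(-2*(-1 - 1*1/12) + 11404) = √(-2*(-1 - 1/12) + 11404) = √(-2*(-13/12) + 11404) = √(13/6 + 11404) = √(68437/6) = √410622/6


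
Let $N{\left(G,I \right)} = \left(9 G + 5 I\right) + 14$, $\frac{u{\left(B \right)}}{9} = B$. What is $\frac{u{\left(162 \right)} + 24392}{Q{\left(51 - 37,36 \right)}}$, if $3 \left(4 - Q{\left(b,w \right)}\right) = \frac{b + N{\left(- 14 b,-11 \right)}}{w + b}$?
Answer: $\frac{1292500}{797} \approx 1621.7$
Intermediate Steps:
$u{\left(B \right)} = 9 B$
$N{\left(G,I \right)} = 14 + 5 I + 9 G$ ($N{\left(G,I \right)} = \left(5 I + 9 G\right) + 14 = 14 + 5 I + 9 G$)
$Q{\left(b,w \right)} = 4 - \frac{-41 - 125 b}{3 \left(b + w\right)}$ ($Q{\left(b,w \right)} = 4 - \frac{\left(b + \left(14 + 5 \left(-11\right) + 9 \left(- 14 b\right)\right)\right) \frac{1}{w + b}}{3} = 4 - \frac{\left(b - \left(41 + 126 b\right)\right) \frac{1}{b + w}}{3} = 4 - \frac{\left(-41 - 125 b\right) \frac{1}{b + w}}{3} = 4 - \frac{\frac{1}{b + w} \left(-41 - 125 b\right)}{3} = 4 - \frac{-41 - 125 b}{3 \left(b + w\right)}$)
$\frac{u{\left(162 \right)} + 24392}{Q{\left(51 - 37,36 \right)}} = \frac{9 \cdot 162 + 24392}{\frac{1}{3} \frac{1}{\left(51 - 37\right) + 36} \left(41 + 12 \cdot 36 + 137 \left(51 - 37\right)\right)} = \frac{1458 + 24392}{\frac{1}{3} \frac{1}{\left(51 - 37\right) + 36} \left(41 + 432 + 137 \left(51 - 37\right)\right)} = \frac{25850}{\frac{1}{3} \frac{1}{14 + 36} \left(41 + 432 + 137 \cdot 14\right)} = \frac{25850}{\frac{1}{3} \cdot \frac{1}{50} \left(41 + 432 + 1918\right)} = \frac{25850}{\frac{1}{3} \cdot \frac{1}{50} \cdot 2391} = \frac{25850}{\frac{797}{50}} = 25850 \cdot \frac{50}{797} = \frac{1292500}{797}$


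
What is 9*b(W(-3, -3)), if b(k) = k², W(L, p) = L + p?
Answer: 324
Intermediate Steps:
9*b(W(-3, -3)) = 9*(-3 - 3)² = 9*(-6)² = 9*36 = 324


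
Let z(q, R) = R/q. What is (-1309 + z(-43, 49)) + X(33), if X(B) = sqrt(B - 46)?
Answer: -56336/43 + I*sqrt(13) ≈ -1310.1 + 3.6056*I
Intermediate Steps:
X(B) = sqrt(-46 + B)
(-1309 + z(-43, 49)) + X(33) = (-1309 + 49/(-43)) + sqrt(-46 + 33) = (-1309 + 49*(-1/43)) + sqrt(-13) = (-1309 - 49/43) + I*sqrt(13) = -56336/43 + I*sqrt(13)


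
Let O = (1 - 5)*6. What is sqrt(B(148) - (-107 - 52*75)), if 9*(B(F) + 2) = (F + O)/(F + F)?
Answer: sqrt(197384714)/222 ≈ 63.285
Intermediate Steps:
O = -24 (O = -4*6 = -24)
B(F) = -2 + (-24 + F)/(18*F) (B(F) = -2 + ((F - 24)/(F + F))/9 = -2 + ((-24 + F)/((2*F)))/9 = -2 + ((-24 + F)*(1/(2*F)))/9 = -2 + ((-24 + F)/(2*F))/9 = -2 + (-24 + F)/(18*F))
sqrt(B(148) - (-107 - 52*75)) = sqrt((1/18)*(-24 - 35*148)/148 - (-107 - 52*75)) = sqrt((1/18)*(1/148)*(-24 - 5180) - (-107 - 3900)) = sqrt((1/18)*(1/148)*(-5204) - 1*(-4007)) = sqrt(-1301/666 + 4007) = sqrt(2667361/666) = sqrt(197384714)/222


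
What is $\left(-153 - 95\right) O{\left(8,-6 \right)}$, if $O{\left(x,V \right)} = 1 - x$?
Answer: $1736$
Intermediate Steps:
$\left(-153 - 95\right) O{\left(8,-6 \right)} = \left(-153 - 95\right) \left(1 - 8\right) = - 248 \left(1 - 8\right) = \left(-248\right) \left(-7\right) = 1736$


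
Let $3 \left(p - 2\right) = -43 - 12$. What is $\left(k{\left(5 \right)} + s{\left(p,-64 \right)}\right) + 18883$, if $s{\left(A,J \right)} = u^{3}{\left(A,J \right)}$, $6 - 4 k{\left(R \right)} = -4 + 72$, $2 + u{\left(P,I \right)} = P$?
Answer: $\frac{686095}{54} \approx 12705.0$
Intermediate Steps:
$u{\left(P,I \right)} = -2 + P$
$p = - \frac{49}{3}$ ($p = 2 + \frac{-43 - 12}{3} = 2 + \frac{1}{3} \left(-55\right) = 2 - \frac{55}{3} = - \frac{49}{3} \approx -16.333$)
$k{\left(R \right)} = - \frac{31}{2}$ ($k{\left(R \right)} = \frac{3}{2} - \frac{-4 + 72}{4} = \frac{3}{2} - 17 = - \frac{31}{2}$)
$s{\left(A,J \right)} = \left(-2 + A\right)^{3}$
$\left(k{\left(5 \right)} + s{\left(p,-64 \right)}\right) + 18883 = \left(- \frac{31}{2} + \left(-2 - \frac{49}{3}\right)^{3}\right) + 18883 = \left(- \frac{31}{2} + \left(- \frac{55}{3}\right)^{3}\right) + 18883 = \left(- \frac{31}{2} - \frac{166375}{27}\right) + 18883 = - \frac{333587}{54} + 18883 = \frac{686095}{54}$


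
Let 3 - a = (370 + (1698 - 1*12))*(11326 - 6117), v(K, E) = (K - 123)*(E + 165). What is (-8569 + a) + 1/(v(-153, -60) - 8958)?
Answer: -406629727261/37938 ≈ -1.0718e+7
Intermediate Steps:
v(K, E) = (-123 + K)*(165 + E)
a = -10709701 (a = 3 - (370 + (1698 - 1*12))*(11326 - 6117) = 3 - (370 + (1698 - 12))*5209 = 3 - (370 + 1686)*5209 = 3 - 2056*5209 = 3 - 1*10709704 = 3 - 10709704 = -10709701)
(-8569 + a) + 1/(v(-153, -60) - 8958) = (-8569 - 10709701) + 1/((-20295 - 123*(-60) + 165*(-153) - 60*(-153)) - 8958) = -10718270 + 1/((-20295 + 7380 - 25245 + 9180) - 8958) = -10718270 + 1/(-28980 - 8958) = -10718270 + 1/(-37938) = -10718270 - 1/37938 = -406629727261/37938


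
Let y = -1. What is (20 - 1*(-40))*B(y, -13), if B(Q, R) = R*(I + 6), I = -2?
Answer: -3120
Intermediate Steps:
B(Q, R) = 4*R (B(Q, R) = R*(-2 + 6) = R*4 = 4*R)
(20 - 1*(-40))*B(y, -13) = (20 - 1*(-40))*(4*(-13)) = (20 + 40)*(-52) = 60*(-52) = -3120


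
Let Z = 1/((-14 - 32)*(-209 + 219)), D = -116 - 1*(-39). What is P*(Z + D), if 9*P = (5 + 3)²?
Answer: -188912/345 ≈ -547.57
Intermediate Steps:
D = -77 (D = -116 + 39 = -77)
Z = -1/460 (Z = 1/(-46*10) = 1/(-460) = -1/460 ≈ -0.0021739)
P = 64/9 (P = (5 + 3)²/9 = (⅑)*8² = (⅑)*64 = 64/9 ≈ 7.1111)
P*(Z + D) = 64*(-1/460 - 77)/9 = (64/9)*(-35421/460) = -188912/345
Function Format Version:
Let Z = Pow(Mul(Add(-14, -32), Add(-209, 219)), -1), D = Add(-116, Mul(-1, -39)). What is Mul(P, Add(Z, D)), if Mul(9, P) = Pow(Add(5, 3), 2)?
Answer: Rational(-188912, 345) ≈ -547.57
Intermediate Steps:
D = -77 (D = Add(-116, 39) = -77)
Z = Rational(-1, 460) (Z = Pow(Mul(-46, 10), -1) = Pow(-460, -1) = Rational(-1, 460) ≈ -0.0021739)
P = Rational(64, 9) (P = Mul(Rational(1, 9), Pow(Add(5, 3), 2)) = Mul(Rational(1, 9), Pow(8, 2)) = Mul(Rational(1, 9), 64) = Rational(64, 9) ≈ 7.1111)
Mul(P, Add(Z, D)) = Mul(Rational(64, 9), Add(Rational(-1, 460), -77)) = Mul(Rational(64, 9), Rational(-35421, 460)) = Rational(-188912, 345)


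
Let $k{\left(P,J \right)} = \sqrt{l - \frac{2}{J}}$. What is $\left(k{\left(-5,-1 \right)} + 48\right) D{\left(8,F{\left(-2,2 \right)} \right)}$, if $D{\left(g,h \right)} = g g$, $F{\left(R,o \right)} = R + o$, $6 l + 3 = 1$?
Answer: $3072 + \frac{64 \sqrt{15}}{3} \approx 3154.6$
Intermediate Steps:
$l = - \frac{1}{3}$ ($l = - \frac{1}{2} + \frac{1}{6} \cdot 1 = - \frac{1}{2} + \frac{1}{6} = - \frac{1}{3} \approx -0.33333$)
$k{\left(P,J \right)} = \sqrt{- \frac{1}{3} - \frac{2}{J}}$
$D{\left(g,h \right)} = g^{2}$
$\left(k{\left(-5,-1 \right)} + 48\right) D{\left(8,F{\left(-2,2 \right)} \right)} = \left(\frac{\sqrt{3} \sqrt{\frac{-6 - -1}{-1}}}{3} + 48\right) 8^{2} = \left(\frac{\sqrt{3} \sqrt{- (-6 + 1)}}{3} + 48\right) 64 = \left(\frac{\sqrt{3} \sqrt{\left(-1\right) \left(-5\right)}}{3} + 48\right) 64 = \left(\frac{\sqrt{3} \sqrt{5}}{3} + 48\right) 64 = \left(\frac{\sqrt{15}}{3} + 48\right) 64 = \left(48 + \frac{\sqrt{15}}{3}\right) 64 = 3072 + \frac{64 \sqrt{15}}{3}$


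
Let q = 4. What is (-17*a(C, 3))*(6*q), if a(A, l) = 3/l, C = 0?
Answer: -408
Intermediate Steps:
(-17*a(C, 3))*(6*q) = (-51/3)*(6*4) = -51/3*24 = -17*1*24 = -17*24 = -408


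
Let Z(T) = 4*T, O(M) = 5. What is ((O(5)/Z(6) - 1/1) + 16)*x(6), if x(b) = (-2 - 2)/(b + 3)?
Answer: -365/54 ≈ -6.7593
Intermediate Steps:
x(b) = -4/(3 + b)
((O(5)/Z(6) - 1/1) + 16)*x(6) = ((5/((4*6)) - 1/1) + 16)*(-4/(3 + 6)) = ((5/24 - 1*1) + 16)*(-4/9) = ((5*(1/24) - 1) + 16)*(-4*⅑) = ((5/24 - 1) + 16)*(-4/9) = (-19/24 + 16)*(-4/9) = (365/24)*(-4/9) = -365/54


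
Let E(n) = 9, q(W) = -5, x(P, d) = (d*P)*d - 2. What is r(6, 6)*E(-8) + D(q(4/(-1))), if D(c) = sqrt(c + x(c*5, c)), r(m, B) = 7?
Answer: 63 + 2*I*sqrt(158) ≈ 63.0 + 25.14*I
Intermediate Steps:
x(P, d) = -2 + P*d**2 (x(P, d) = (P*d)*d - 2 = P*d**2 - 2 = -2 + P*d**2)
D(c) = sqrt(-2 + c + 5*c**3) (D(c) = sqrt(c + (-2 + (c*5)*c**2)) = sqrt(c + (-2 + (5*c)*c**2)) = sqrt(c + (-2 + 5*c**3)) = sqrt(-2 + c + 5*c**3))
r(6, 6)*E(-8) + D(q(4/(-1))) = 7*9 + sqrt(-2 - 5 + 5*(-5)**3) = 63 + sqrt(-2 - 5 + 5*(-125)) = 63 + sqrt(-2 - 5 - 625) = 63 + sqrt(-632) = 63 + 2*I*sqrt(158)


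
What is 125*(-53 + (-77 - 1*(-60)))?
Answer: -8750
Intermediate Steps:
125*(-53 + (-77 - 1*(-60))) = 125*(-53 + (-77 + 60)) = 125*(-53 - 17) = 125*(-70) = -8750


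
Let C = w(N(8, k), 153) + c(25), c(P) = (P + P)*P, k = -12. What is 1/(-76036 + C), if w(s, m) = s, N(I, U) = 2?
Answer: -1/74784 ≈ -1.3372e-5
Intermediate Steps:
c(P) = 2*P² (c(P) = (2*P)*P = 2*P²)
C = 1252 (C = 2 + 2*25² = 2 + 2*625 = 2 + 1250 = 1252)
1/(-76036 + C) = 1/(-76036 + 1252) = 1/(-74784) = -1/74784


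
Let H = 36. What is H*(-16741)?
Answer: -602676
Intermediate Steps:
H*(-16741) = 36*(-16741) = -602676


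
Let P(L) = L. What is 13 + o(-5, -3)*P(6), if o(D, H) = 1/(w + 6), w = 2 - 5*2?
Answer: 10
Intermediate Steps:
w = -8 (w = 2 - 10 = -8)
o(D, H) = -½ (o(D, H) = 1/(-8 + 6) = 1/(-2) = -½)
13 + o(-5, -3)*P(6) = 13 - ½*6 = 13 - 3 = 10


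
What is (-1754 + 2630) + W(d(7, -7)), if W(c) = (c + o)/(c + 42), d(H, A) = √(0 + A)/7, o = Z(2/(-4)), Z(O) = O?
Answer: 10817578/12349 + 85*I*√7/24698 ≈ 875.99 + 0.0091055*I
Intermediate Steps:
o = -½ (o = 2/(-4) = 2*(-¼) = -½ ≈ -0.50000)
d(H, A) = √A/7 (d(H, A) = √A*(⅐) = √A/7)
W(c) = (-½ + c)/(42 + c) (W(c) = (c - ½)/(c + 42) = (-½ + c)/(42 + c))
(-1754 + 2630) + W(d(7, -7)) = (-1754 + 2630) + (-½ + √(-7)/7)/(42 + √(-7)/7) = 876 + (-½ + (I*√7)/7)/(42 + (I*√7)/7) = 876 + (-½ + I*√7/7)/(42 + I*√7/7)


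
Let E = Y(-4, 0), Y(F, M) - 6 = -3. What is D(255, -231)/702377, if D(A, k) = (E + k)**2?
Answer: 51984/702377 ≈ 0.074012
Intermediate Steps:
Y(F, M) = 3 (Y(F, M) = 6 - 3 = 3)
E = 3
D(A, k) = (3 + k)**2
D(255, -231)/702377 = (3 - 231)**2/702377 = (-228)**2*(1/702377) = 51984*(1/702377) = 51984/702377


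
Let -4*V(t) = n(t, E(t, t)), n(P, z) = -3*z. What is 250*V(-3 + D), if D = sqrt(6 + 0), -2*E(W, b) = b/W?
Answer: -375/4 ≈ -93.750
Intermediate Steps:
E(W, b) = -b/(2*W)
D = sqrt(6) ≈ 2.4495
V(t) = -3/8 (V(t) = -(-3)*(-t/(2*t))/4 = -(-3)*(-1)/(4*2) = -1/4*3/2 = -3/8)
250*V(-3 + D) = 250*(-3/8) = -375/4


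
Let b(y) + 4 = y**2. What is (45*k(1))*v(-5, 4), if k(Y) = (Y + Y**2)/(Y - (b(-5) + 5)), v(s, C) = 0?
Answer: 0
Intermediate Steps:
b(y) = -4 + y**2
k(Y) = (Y + Y**2)/(-26 + Y) (k(Y) = (Y + Y**2)/(Y - ((-4 + (-5)**2) + 5)) = (Y + Y**2)/(Y - ((-4 + 25) + 5)) = (Y + Y**2)/(Y - (21 + 5)) = (Y + Y**2)/(Y - 1*26) = (Y + Y**2)/(Y - 26) = (Y + Y**2)/(-26 + Y))
(45*k(1))*v(-5, 4) = (45*(1*(1 + 1)/(-26 + 1)))*0 = (45*(1*2/(-25)))*0 = (45*(1*(-1/25)*2))*0 = (45*(-2/25))*0 = -18/5*0 = 0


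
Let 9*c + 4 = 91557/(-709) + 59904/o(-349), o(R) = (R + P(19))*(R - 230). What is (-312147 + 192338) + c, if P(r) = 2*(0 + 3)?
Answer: -50615451423466/422415819 ≈ -1.1982e+5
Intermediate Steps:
P(r) = 6 (P(r) = 2*3 = 6)
o(R) = (-230 + R)*(6 + R) (o(R) = (R + 6)*(R - 230) = (6 + R)*(-230 + R) = (-230 + R)*(6 + R))
c = -6234564895/422415819 (c = -4/9 + (91557/(-709) + 59904/(-1380 + (-349)² - 224*(-349)))/9 = -4/9 + (91557*(-1/709) + 59904/(-1380 + 121801 + 78176))/9 = -4/9 + (-91557/709 + 59904/198597)/9 = -4/9 + (-91557/709 + 59904*(1/198597))/9 = -4/9 + (-91557/709 + 19968/66199)/9 = -4/9 + (⅑)*(-6046824531/46935091) = -4/9 - 2015608177/140805273 = -6234564895/422415819 ≈ -14.759)
(-312147 + 192338) + c = (-312147 + 192338) - 6234564895/422415819 = -119809 - 6234564895/422415819 = -50615451423466/422415819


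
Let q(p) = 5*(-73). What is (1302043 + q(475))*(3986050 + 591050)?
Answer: 5957910373800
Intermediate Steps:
q(p) = -365
(1302043 + q(475))*(3986050 + 591050) = (1302043 - 365)*(3986050 + 591050) = 1301678*4577100 = 5957910373800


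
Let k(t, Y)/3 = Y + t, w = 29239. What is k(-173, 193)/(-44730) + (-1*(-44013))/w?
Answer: 9366415/6227907 ≈ 1.5039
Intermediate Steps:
k(t, Y) = 3*Y + 3*t (k(t, Y) = 3*(Y + t) = 3*Y + 3*t)
k(-173, 193)/(-44730) + (-1*(-44013))/w = (3*193 + 3*(-173))/(-44730) - 1*(-44013)/29239 = (579 - 519)*(-1/44730) + 44013*(1/29239) = 60*(-1/44730) + 44013/29239 = -2/1491 + 44013/29239 = 9366415/6227907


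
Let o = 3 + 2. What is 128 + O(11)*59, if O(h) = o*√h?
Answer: 128 + 295*√11 ≈ 1106.4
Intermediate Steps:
o = 5
O(h) = 5*√h
128 + O(11)*59 = 128 + (5*√11)*59 = 128 + 295*√11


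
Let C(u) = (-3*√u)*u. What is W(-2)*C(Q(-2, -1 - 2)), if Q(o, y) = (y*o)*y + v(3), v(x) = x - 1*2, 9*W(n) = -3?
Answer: -17*I*√17 ≈ -70.093*I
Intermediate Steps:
W(n) = -⅓ (W(n) = (⅑)*(-3) = -⅓)
v(x) = -2 + x (v(x) = x - 2 = -2 + x)
Q(o, y) = 1 + o*y² (Q(o, y) = (y*o)*y + (-2 + 3) = (o*y)*y + 1 = o*y² + 1 = 1 + o*y²)
C(u) = -3*u^(3/2)
W(-2)*C(Q(-2, -1 - 2)) = -(-1)*(1 - 2*(-1 - 2)²)^(3/2) = -(-1)*(1 - 2*(-3)²)^(3/2) = -(-1)*(1 - 2*9)^(3/2) = -(-1)*(1 - 18)^(3/2) = -(-1)*(-17)^(3/2) = -(-1)*(-17*I*√17) = -17*I*√17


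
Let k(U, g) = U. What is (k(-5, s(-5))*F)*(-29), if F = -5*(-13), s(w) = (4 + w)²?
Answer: 9425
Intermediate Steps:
F = 65
(k(-5, s(-5))*F)*(-29) = -5*65*(-29) = -325*(-29) = 9425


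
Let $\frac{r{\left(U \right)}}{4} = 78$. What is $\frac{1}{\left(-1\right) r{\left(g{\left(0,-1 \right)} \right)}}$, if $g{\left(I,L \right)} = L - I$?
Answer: $- \frac{1}{312} \approx -0.0032051$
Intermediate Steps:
$r{\left(U \right)} = 312$ ($r{\left(U \right)} = 4 \cdot 78 = 312$)
$\frac{1}{\left(-1\right) r{\left(g{\left(0,-1 \right)} \right)}} = \frac{1}{\left(-1\right) 312} = \frac{1}{-312} = - \frac{1}{312}$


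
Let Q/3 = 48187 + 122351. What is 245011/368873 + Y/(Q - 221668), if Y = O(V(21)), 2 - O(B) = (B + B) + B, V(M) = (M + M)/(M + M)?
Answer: 71039590533/106953250858 ≈ 0.66421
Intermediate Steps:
V(M) = 1 (V(M) = (2*M)/((2*M)) = (2*M)*(1/(2*M)) = 1)
O(B) = 2 - 3*B (O(B) = 2 - ((B + B) + B) = 2 - (2*B + B) = 2 - 3*B)
Q = 511614 (Q = 3*(48187 + 122351) = 3*170538 = 511614)
Y = -1 (Y = 2 - 3*1 = 2 - 3 = -1)
245011/368873 + Y/(Q - 221668) = 245011/368873 - 1/(511614 - 221668) = 245011*(1/368873) - 1/289946 = 245011/368873 - 1*1/289946 = 245011/368873 - 1/289946 = 71039590533/106953250858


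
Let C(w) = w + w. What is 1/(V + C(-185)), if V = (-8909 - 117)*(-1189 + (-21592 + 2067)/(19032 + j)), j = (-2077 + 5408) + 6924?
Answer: 29287/314470961778 ≈ 9.3131e-8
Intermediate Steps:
C(w) = 2*w
j = 10255 (j = 3331 + 6924 = 10255)
V = 314481797968/29287 (V = (-8909 - 117)*(-1189 + (-21592 + 2067)/(19032 + 10255)) = -9026*(-1189 - 19525/29287) = -9026*(-34841768/29287) = 314481797968/29287 ≈ 1.0738e+7)
1/(V + C(-185)) = 1/(314481797968/29287 + 2*(-185)) = 1/(314481797968/29287 - 370) = 1/(314470961778/29287) = 29287/314470961778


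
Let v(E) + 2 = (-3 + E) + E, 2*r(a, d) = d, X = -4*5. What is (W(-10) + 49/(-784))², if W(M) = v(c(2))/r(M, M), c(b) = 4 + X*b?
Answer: 1505529/6400 ≈ 235.24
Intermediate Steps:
X = -20
r(a, d) = d/2
c(b) = 4 - 20*b
v(E) = -5 + 2*E (v(E) = -2 + ((-3 + E) + E) = -2 + (-3 + 2*E) = -5 + 2*E)
W(M) = -154/M (W(M) = (-5 + 2*(4 - 20*2))/((M/2)) = (-5 + 2*(4 - 40))*(2/M) = (-5 + 2*(-36))*(2/M) = (-5 - 72)*(2/M) = -154/M)
(W(-10) + 49/(-784))² = (-154/(-10) + 49/(-784))² = (-154*(-⅒) + 49*(-1/784))² = (77/5 - 1/16)² = (1227/80)² = 1505529/6400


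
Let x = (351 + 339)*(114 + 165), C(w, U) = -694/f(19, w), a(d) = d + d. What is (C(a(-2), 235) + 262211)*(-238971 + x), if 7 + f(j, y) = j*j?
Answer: -718767157000/59 ≈ -1.2182e+10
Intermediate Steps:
a(d) = 2*d
f(j, y) = -7 + j² (f(j, y) = -7 + j*j = -7 + j²)
C(w, U) = -347/177 (C(w, U) = -694/(-7 + 19²) = -694/(-7 + 361) = -694/354 = -694*1/354 = -347/177)
x = 192510 (x = 690*279 = 192510)
(C(a(-2), 235) + 262211)*(-238971 + x) = (-347/177 + 262211)*(-238971 + 192510) = (46411000/177)*(-46461) = -718767157000/59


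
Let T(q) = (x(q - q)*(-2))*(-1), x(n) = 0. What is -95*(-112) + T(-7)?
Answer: 10640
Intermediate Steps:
T(q) = 0 (T(q) = (0*(-2))*(-1) = 0*(-1) = 0)
-95*(-112) + T(-7) = -95*(-112) + 0 = 10640 + 0 = 10640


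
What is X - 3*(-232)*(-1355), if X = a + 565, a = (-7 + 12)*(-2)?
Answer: -942525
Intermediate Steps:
a = -10 (a = 5*(-2) = -10)
X = 555 (X = -10 + 565 = 555)
X - 3*(-232)*(-1355) = 555 - 3*(-232)*(-1355) = 555 + 696*(-1355) = 555 - 943080 = -942525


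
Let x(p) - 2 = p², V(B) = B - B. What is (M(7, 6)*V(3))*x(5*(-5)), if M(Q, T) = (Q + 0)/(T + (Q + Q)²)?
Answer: 0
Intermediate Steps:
V(B) = 0
M(Q, T) = Q/(T + 4*Q²) (M(Q, T) = Q/(T + (2*Q)²) = Q/(T + 4*Q²))
x(p) = 2 + p²
(M(7, 6)*V(3))*x(5*(-5)) = ((7/(6 + 4*7²))*0)*(2 + (5*(-5))²) = ((7/(6 + 4*49))*0)*(2 + (-25)²) = ((7/(6 + 196))*0)*(2 + 625) = ((7/202)*0)*627 = 0*627 = 0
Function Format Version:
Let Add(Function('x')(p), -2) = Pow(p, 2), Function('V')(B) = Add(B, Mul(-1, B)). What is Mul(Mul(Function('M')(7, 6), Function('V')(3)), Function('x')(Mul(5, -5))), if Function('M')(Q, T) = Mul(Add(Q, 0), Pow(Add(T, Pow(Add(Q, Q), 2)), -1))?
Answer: 0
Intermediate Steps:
Function('V')(B) = 0
Function('M')(Q, T) = Mul(Q, Pow(Add(T, Mul(4, Pow(Q, 2))), -1)) (Function('M')(Q, T) = Mul(Q, Pow(Add(T, Pow(Mul(2, Q), 2)), -1)) = Mul(Q, Pow(Add(T, Mul(4, Pow(Q, 2))), -1)))
Function('x')(p) = Add(2, Pow(p, 2))
Mul(Mul(Function('M')(7, 6), Function('V')(3)), Function('x')(Mul(5, -5))) = Mul(Mul(Mul(7, Pow(Add(6, Mul(4, Pow(7, 2))), -1)), 0), Add(2, Pow(Mul(5, -5), 2))) = Mul(Mul(Mul(7, Pow(Add(6, Mul(4, 49)), -1)), 0), Add(2, Pow(-25, 2))) = Mul(Mul(Mul(7, Pow(Add(6, 196), -1)), 0), Add(2, 625)) = Mul(Mul(Mul(7, Pow(202, -1)), 0), 627) = Mul(Mul(Mul(7, Rational(1, 202)), 0), 627) = Mul(Mul(Rational(7, 202), 0), 627) = Mul(0, 627) = 0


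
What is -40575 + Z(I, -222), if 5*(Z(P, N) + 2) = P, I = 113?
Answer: -202772/5 ≈ -40554.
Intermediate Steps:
Z(P, N) = -2 + P/5
-40575 + Z(I, -222) = -40575 + (-2 + (⅕)*113) = -40575 + (-2 + 113/5) = -40575 + 103/5 = -202772/5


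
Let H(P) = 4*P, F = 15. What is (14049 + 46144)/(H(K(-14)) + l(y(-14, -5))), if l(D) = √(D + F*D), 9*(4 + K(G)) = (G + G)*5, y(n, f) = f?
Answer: -3405204/4483 - 696519*I*√5/17932 ≈ -759.58 - 86.854*I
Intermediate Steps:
K(G) = -4 + 10*G/9 (K(G) = -4 + ((G + G)*5)/9 = -4 + ((2*G)*5)/9 = -4 + (10*G)/9 = -4 + 10*G/9)
l(D) = 4*√D (l(D) = √(D + 15*D) = √(16*D) = 4*√D)
(14049 + 46144)/(H(K(-14)) + l(y(-14, -5))) = (14049 + 46144)/(4*(-4 + (10/9)*(-14)) + 4*√(-5)) = 60193/(4*(-4 - 140/9) + 4*(I*√5)) = 60193/(4*(-176/9) + 4*I*√5) = 60193/(-704/9 + 4*I*√5)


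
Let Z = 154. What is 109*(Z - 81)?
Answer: 7957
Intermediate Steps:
109*(Z - 81) = 109*(154 - 81) = 109*73 = 7957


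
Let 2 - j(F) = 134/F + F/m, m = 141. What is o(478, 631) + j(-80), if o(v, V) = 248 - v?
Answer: -1273273/5640 ≈ -225.76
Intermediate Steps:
j(F) = 2 - 134/F - F/141 (j(F) = 2 - (134/F + F/141) = 2 + (-134/F - F/141) = 2 - 134/F - F/141)
o(478, 631) + j(-80) = (248 - 1*478) + (2 - 134/(-80) - 1/141*(-80)) = (248 - 478) + (2 - 134*(-1/80) + 80/141) = -230 + (2 + 67/40 + 80/141) = -230 + 23927/5640 = -1273273/5640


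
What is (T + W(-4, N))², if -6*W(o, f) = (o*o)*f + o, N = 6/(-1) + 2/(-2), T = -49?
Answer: 7921/9 ≈ 880.11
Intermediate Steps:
N = -7 (N = 6*(-1) + 2*(-½) = -6 - 1 = -7)
W(o, f) = -o/6 - f*o²/6 (W(o, f) = -((o*o)*f + o)/6 = -(o²*f + o)/6 = -(f*o² + o)/6 = -(o + f*o²)/6 = -o/6 - f*o²/6)
(T + W(-4, N))² = (-49 - ⅙*(-4)*(1 - 7*(-4)))² = (-49 - ⅙*(-4)*(1 + 28))² = (-49 - ⅙*(-4)*29)² = (-49 + 58/3)² = (-89/3)² = 7921/9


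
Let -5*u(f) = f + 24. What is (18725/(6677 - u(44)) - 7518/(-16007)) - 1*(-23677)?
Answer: 1811480216828/76497453 ≈ 23680.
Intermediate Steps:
u(f) = -24/5 - f/5 (u(f) = -(f + 24)/5 = -(24 + f)/5 = -24/5 - f/5)
(18725/(6677 - u(44)) - 7518/(-16007)) - 1*(-23677) = (18725/(6677 - (-24/5 - ⅕*44)) - 7518/(-16007)) - 1*(-23677) = (18725/(6677 - (-24/5 - 44/5)) - 7518*(-1/16007)) + 23677 = (18725/(6677 - 1*(-68/5)) + 7518/16007) + 23677 = (18725/(6677 + 68/5) + 7518/16007) + 23677 = (18725/(33453/5) + 7518/16007) + 23677 = (18725*(5/33453) + 7518/16007) + 23677 = (13375/4779 + 7518/16007) + 23677 = 250022147/76497453 + 23677 = 1811480216828/76497453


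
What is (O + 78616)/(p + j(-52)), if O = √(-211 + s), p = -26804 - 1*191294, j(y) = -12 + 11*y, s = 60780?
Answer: -39308/109341 - √60569/218682 ≈ -0.36062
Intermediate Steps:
p = -218098 (p = -26804 - 191294 = -218098)
O = √60569 (O = √(-211 + 60780) = √60569 ≈ 246.11)
(O + 78616)/(p + j(-52)) = (√60569 + 78616)/(-218098 + (-12 + 11*(-52))) = (78616 + √60569)/(-218098 + (-12 - 572)) = (78616 + √60569)/(-218098 - 584) = (78616 + √60569)/(-218682) = (78616 + √60569)*(-1/218682) = -39308/109341 - √60569/218682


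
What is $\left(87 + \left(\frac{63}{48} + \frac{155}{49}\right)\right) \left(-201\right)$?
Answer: $- \frac{14415117}{784} \approx -18387.0$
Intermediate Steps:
$\left(87 + \left(\frac{63}{48} + \frac{155}{49}\right)\right) \left(-201\right) = \left(87 + \left(63 \cdot \frac{1}{48} + 155 \cdot \frac{1}{49}\right)\right) \left(-201\right) = \left(87 + \left(\frac{21}{16} + \frac{155}{49}\right)\right) \left(-201\right) = \left(87 + \frac{3509}{784}\right) \left(-201\right) = \frac{71717}{784} \left(-201\right) = - \frac{14415117}{784}$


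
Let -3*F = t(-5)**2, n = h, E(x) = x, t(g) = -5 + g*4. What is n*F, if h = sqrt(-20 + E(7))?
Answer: -625*I*sqrt(13)/3 ≈ -751.16*I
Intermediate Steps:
t(g) = -5 + 4*g
h = I*sqrt(13) (h = sqrt(-20 + 7) = sqrt(-13) = I*sqrt(13) ≈ 3.6056*I)
n = I*sqrt(13) ≈ 3.6056*I
F = -625/3 (F = -(-5 + 4*(-5))**2/3 = -(-5 - 20)**2/3 = -1/3*(-25)**2 = -1/3*625 = -625/3 ≈ -208.33)
n*F = (I*sqrt(13))*(-625/3) = -625*I*sqrt(13)/3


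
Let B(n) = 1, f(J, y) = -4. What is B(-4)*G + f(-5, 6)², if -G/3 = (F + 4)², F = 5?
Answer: -227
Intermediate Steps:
G = -243 (G = -3*(5 + 4)² = -3*9² = -3*81 = -243)
B(-4)*G + f(-5, 6)² = 1*(-243) + (-4)² = -243 + 16 = -227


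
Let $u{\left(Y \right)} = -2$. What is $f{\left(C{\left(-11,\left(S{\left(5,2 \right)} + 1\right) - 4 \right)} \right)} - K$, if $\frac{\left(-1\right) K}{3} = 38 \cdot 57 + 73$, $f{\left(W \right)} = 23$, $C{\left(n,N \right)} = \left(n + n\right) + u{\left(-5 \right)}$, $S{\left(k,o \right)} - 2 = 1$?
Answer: $6740$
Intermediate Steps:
$S{\left(k,o \right)} = 3$ ($S{\left(k,o \right)} = 2 + 1 = 3$)
$C{\left(n,N \right)} = -2 + 2 n$ ($C{\left(n,N \right)} = \left(n + n\right) - 2 = 2 n - 2 = -2 + 2 n$)
$K = -6717$ ($K = - 3 \left(38 \cdot 57 + 73\right) = - 3 \left(2166 + 73\right) = \left(-3\right) 2239 = -6717$)
$f{\left(C{\left(-11,\left(S{\left(5,2 \right)} + 1\right) - 4 \right)} \right)} - K = 23 - -6717 = 23 + 6717 = 6740$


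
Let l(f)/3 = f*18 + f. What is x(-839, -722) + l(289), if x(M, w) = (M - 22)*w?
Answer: 638115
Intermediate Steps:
x(M, w) = w*(-22 + M) (x(M, w) = (-22 + M)*w = w*(-22 + M))
l(f) = 57*f (l(f) = 3*(f*18 + f) = 3*(18*f + f) = 3*(19*f) = 57*f)
x(-839, -722) + l(289) = -722*(-22 - 839) + 57*289 = -722*(-861) + 16473 = 621642 + 16473 = 638115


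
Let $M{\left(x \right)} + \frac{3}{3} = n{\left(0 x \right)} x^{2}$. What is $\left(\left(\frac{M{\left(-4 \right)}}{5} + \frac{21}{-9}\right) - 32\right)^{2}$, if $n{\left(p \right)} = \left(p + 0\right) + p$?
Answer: $\frac{268324}{225} \approx 1192.6$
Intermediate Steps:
$n{\left(p \right)} = 2 p$ ($n{\left(p \right)} = p + p = 2 p$)
$M{\left(x \right)} = -1$ ($M{\left(x \right)} = -1 + 2 \cdot 0 x x^{2} = -1 + 2 \cdot 0 x^{2} = -1 + 0 x^{2} = -1 + 0 = -1$)
$\left(\left(\frac{M{\left(-4 \right)}}{5} + \frac{21}{-9}\right) - 32\right)^{2} = \left(\left(- \frac{1}{5} + \frac{21}{-9}\right) - 32\right)^{2} = \left(\left(\left(-1\right) \frac{1}{5} + 21 \left(- \frac{1}{9}\right)\right) - 32\right)^{2} = \left(\left(- \frac{1}{5} - \frac{7}{3}\right) - 32\right)^{2} = \left(- \frac{38}{15} - 32\right)^{2} = \left(- \frac{518}{15}\right)^{2} = \frac{268324}{225}$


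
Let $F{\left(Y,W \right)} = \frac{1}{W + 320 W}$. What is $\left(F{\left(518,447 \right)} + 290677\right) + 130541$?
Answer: $\frac{60439307167}{143487} \approx 4.2122 \cdot 10^{5}$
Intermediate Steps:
$F{\left(Y,W \right)} = \frac{1}{321 W}$
$\left(F{\left(518,447 \right)} + 290677\right) + 130541 = \left(\frac{1}{321 \cdot 447} + 290677\right) + 130541 = \left(\frac{1}{321} \cdot \frac{1}{447} + 290677\right) + 130541 = \left(\frac{1}{143487} + 290677\right) + 130541 = \frac{41708370700}{143487} + 130541 = \frac{60439307167}{143487}$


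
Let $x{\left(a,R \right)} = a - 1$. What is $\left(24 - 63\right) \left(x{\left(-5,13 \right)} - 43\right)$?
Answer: $1911$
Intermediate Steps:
$x{\left(a,R \right)} = -1 + a$
$\left(24 - 63\right) \left(x{\left(-5,13 \right)} - 43\right) = \left(24 - 63\right) \left(\left(-1 - 5\right) - 43\right) = - 39 \left(-6 - 43\right) = \left(-39\right) \left(-49\right) = 1911$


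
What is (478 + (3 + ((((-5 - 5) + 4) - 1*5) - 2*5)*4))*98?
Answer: 38906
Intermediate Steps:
(478 + (3 + ((((-5 - 5) + 4) - 1*5) - 2*5)*4))*98 = (478 + (3 + (((-10 + 4) - 5) - 10)*4))*98 = (478 + (3 + ((-6 - 5) - 10)*4))*98 = (478 + (3 + (-11 - 10)*4))*98 = (478 + (3 - 21*4))*98 = (478 + (3 - 84))*98 = (478 - 81)*98 = 397*98 = 38906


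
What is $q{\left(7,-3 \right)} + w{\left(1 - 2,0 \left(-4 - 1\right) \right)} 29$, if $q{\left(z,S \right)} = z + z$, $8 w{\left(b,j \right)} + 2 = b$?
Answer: $\frac{25}{8} \approx 3.125$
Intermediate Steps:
$w{\left(b,j \right)} = - \frac{1}{4} + \frac{b}{8}$
$q{\left(z,S \right)} = 2 z$
$q{\left(7,-3 \right)} + w{\left(1 - 2,0 \left(-4 - 1\right) \right)} 29 = 2 \cdot 7 + \left(- \frac{1}{4} + \frac{1 - 2}{8}\right) 29 = 14 + \left(- \frac{1}{4} + \frac{1}{8} \left(-1\right)\right) 29 = 14 + \left(- \frac{1}{4} - \frac{1}{8}\right) 29 = 14 - \frac{87}{8} = \frac{25}{8}$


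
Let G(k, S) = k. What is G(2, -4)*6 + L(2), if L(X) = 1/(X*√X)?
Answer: 12 + √2/4 ≈ 12.354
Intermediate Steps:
L(X) = X^(-3/2) (L(X) = 1/(X^(3/2)) = X^(-3/2))
G(2, -4)*6 + L(2) = 2*6 + 2^(-3/2) = 12 + √2/4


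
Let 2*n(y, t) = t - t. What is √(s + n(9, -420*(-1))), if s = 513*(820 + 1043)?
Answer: 27*√1311 ≈ 977.61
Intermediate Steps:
n(y, t) = 0 (n(y, t) = (t - t)/2 = (½)*0 = 0)
s = 955719 (s = 513*1863 = 955719)
√(s + n(9, -420*(-1))) = √(955719 + 0) = √955719 = 27*√1311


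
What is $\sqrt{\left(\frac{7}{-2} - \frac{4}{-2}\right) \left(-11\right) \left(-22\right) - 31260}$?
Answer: $i \sqrt{31623} \approx 177.83 i$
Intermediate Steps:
$\sqrt{\left(\frac{7}{-2} - \frac{4}{-2}\right) \left(-11\right) \left(-22\right) - 31260} = \sqrt{\left(7 \left(- \frac{1}{2}\right) - -2\right) \left(-11\right) \left(-22\right) - 31260} = \sqrt{\left(- \frac{7}{2} + 2\right) \left(-11\right) \left(-22\right) - 31260} = \sqrt{\left(- \frac{3}{2}\right) \left(-11\right) \left(-22\right) - 31260} = \sqrt{\frac{33}{2} \left(-22\right) - 31260} = \sqrt{-363 - 31260} = \sqrt{-31623} = i \sqrt{31623}$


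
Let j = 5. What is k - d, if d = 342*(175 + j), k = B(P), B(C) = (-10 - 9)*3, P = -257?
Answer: -61617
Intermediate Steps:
B(C) = -57 (B(C) = -19*3 = -57)
k = -57
d = 61560 (d = 342*(175 + 5) = 342*180 = 61560)
k - d = -57 - 1*61560 = -57 - 61560 = -61617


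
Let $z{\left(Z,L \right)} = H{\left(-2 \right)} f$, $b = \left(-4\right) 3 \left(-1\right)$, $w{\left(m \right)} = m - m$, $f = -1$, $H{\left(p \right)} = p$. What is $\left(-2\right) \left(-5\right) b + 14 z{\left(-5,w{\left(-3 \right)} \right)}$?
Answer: $148$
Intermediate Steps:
$w{\left(m \right)} = 0$
$b = 12$ ($b = \left(-12\right) \left(-1\right) = 12$)
$z{\left(Z,L \right)} = 2$ ($z{\left(Z,L \right)} = \left(-2\right) \left(-1\right) = 2$)
$\left(-2\right) \left(-5\right) b + 14 z{\left(-5,w{\left(-3 \right)} \right)} = \left(-2\right) \left(-5\right) 12 + 14 \cdot 2 = 10 \cdot 12 + 28 = 120 + 28 = 148$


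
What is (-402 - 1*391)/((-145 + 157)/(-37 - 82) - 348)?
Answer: 94367/41424 ≈ 2.2781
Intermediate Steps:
(-402 - 1*391)/((-145 + 157)/(-37 - 82) - 348) = (-402 - 391)/(12/(-119) - 348) = -793/(12*(-1/119) - 348) = -793/(-12/119 - 348) = -793/(-41424/119) = -793*(-119/41424) = 94367/41424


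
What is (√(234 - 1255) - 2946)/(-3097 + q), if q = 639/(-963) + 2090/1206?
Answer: 190078866/199752535 - 64521*I*√1021/199752535 ≈ 0.95157 - 0.010321*I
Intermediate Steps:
q = 69002/64521 (q = 639*(-1/963) + 2090*(1/1206) = -71/107 + 1045/603 = 69002/64521 ≈ 1.0695)
(√(234 - 1255) - 2946)/(-3097 + q) = (√(234 - 1255) - 2946)/(-3097 + 69002/64521) = (√(-1021) - 2946)/(-199752535/64521) = (I*√1021 - 2946)*(-64521/199752535) = (-2946 + I*√1021)*(-64521/199752535) = 190078866/199752535 - 64521*I*√1021/199752535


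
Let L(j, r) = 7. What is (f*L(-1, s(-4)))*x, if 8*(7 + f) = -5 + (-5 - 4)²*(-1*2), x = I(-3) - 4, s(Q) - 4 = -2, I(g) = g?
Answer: 10927/8 ≈ 1365.9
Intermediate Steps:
s(Q) = 2 (s(Q) = 4 - 2 = 2)
x = -7 (x = -3 - 4 = -7)
f = -223/8 (f = -7 + (-5 + (-5 - 4)²*(-1*2))/8 = -7 + (-5 + (-9)²*(-2))/8 = -7 + (-5 + 81*(-2))/8 = -7 + (-5 - 162)/8 = -7 + (⅛)*(-167) = -7 - 167/8 = -223/8 ≈ -27.875)
(f*L(-1, s(-4)))*x = -223/8*7*(-7) = -1561/8*(-7) = 10927/8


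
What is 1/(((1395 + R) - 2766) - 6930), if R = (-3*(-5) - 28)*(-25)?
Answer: -1/7976 ≈ -0.00012538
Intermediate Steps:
R = 325 (R = (15 - 28)*(-25) = -13*(-25) = 325)
1/(((1395 + R) - 2766) - 6930) = 1/(((1395 + 325) - 2766) - 6930) = 1/((1720 - 2766) - 6930) = 1/(-1046 - 6930) = 1/(-7976) = -1/7976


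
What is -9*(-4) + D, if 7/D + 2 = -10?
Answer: 425/12 ≈ 35.417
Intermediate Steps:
D = -7/12 (D = 7/(-2 - 10) = 7/(-12) = 7*(-1/12) = -7/12 ≈ -0.58333)
-9*(-4) + D = -9*(-4) - 7/12 = 36 - 7/12 = 425/12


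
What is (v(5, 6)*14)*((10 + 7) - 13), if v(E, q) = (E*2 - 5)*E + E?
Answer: 1680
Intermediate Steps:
v(E, q) = E + E*(-5 + 2*E) (v(E, q) = (2*E - 5)*E + E = (-5 + 2*E)*E + E = E*(-5 + 2*E) + E = E + E*(-5 + 2*E))
(v(5, 6)*14)*((10 + 7) - 13) = ((2*5*(-2 + 5))*14)*((10 + 7) - 13) = ((2*5*3)*14)*(17 - 13) = (30*14)*4 = 420*4 = 1680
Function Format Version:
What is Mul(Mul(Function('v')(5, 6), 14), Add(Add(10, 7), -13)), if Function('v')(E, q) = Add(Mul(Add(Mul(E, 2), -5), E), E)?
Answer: 1680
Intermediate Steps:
Function('v')(E, q) = Add(E, Mul(E, Add(-5, Mul(2, E)))) (Function('v')(E, q) = Add(Mul(Add(Mul(2, E), -5), E), E) = Add(Mul(Add(-5, Mul(2, E)), E), E) = Add(Mul(E, Add(-5, Mul(2, E))), E) = Add(E, Mul(E, Add(-5, Mul(2, E)))))
Mul(Mul(Function('v')(5, 6), 14), Add(Add(10, 7), -13)) = Mul(Mul(Mul(2, 5, Add(-2, 5)), 14), Add(Add(10, 7), -13)) = Mul(Mul(Mul(2, 5, 3), 14), Add(17, -13)) = Mul(Mul(30, 14), 4) = Mul(420, 4) = 1680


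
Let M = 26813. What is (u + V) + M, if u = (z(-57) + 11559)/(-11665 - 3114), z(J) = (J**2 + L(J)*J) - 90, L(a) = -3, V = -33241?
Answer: -95014301/14779 ≈ -6429.0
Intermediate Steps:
z(J) = -90 + J**2 - 3*J (z(J) = (J**2 - 3*J) - 90 = -90 + J**2 - 3*J)
u = -14889/14779 (u = ((-90 + (-57)**2 - 3*(-57)) + 11559)/(-11665 - 3114) = ((-90 + 3249 + 171) + 11559)/(-14779) = (3330 + 11559)*(-1/14779) = 14889*(-1/14779) = -14889/14779 ≈ -1.0074)
(u + V) + M = (-14889/14779 - 33241) + 26813 = -491283628/14779 + 26813 = -95014301/14779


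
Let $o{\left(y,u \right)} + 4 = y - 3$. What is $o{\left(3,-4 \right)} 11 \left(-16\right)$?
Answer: $704$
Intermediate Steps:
$o{\left(y,u \right)} = -7 + y$ ($o{\left(y,u \right)} = -4 + \left(y - 3\right) = -4 + \left(-3 + y\right) = -7 + y$)
$o{\left(3,-4 \right)} 11 \left(-16\right) = \left(-7 + 3\right) 11 \left(-16\right) = \left(-4\right) 11 \left(-16\right) = \left(-44\right) \left(-16\right) = 704$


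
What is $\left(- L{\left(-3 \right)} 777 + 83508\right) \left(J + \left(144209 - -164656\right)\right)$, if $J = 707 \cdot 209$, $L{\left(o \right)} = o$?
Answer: $39196490892$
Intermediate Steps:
$J = 147763$
$\left(- L{\left(-3 \right)} 777 + 83508\right) \left(J + \left(144209 - -164656\right)\right) = \left(- \left(-3\right) 777 + 83508\right) \left(147763 + \left(144209 - -164656\right)\right) = \left(\left(-1\right) \left(-2331\right) + 83508\right) \left(147763 + \left(144209 + 164656\right)\right) = \left(2331 + 83508\right) \left(147763 + 308865\right) = 85839 \cdot 456628 = 39196490892$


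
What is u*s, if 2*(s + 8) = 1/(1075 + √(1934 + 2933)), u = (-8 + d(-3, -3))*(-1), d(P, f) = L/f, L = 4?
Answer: -18411053/246591 - √4867/246591 ≈ -74.663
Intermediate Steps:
d(P, f) = 4/f
u = 28/3 (u = (-8 + 4/(-3))*(-1) = (-8 + 4*(-⅓))*(-1) = (-8 - 4/3)*(-1) = -28/3*(-1) = 28/3 ≈ 9.3333)
s = -8 + 1/(2*(1075 + √4867)) (s = -8 + 1/(2*(1075 + √(1934 + 2933))) = -8 + 1/(2*(1075 + √4867)) ≈ -7.9996)
u*s = 28*(-18411053/2301516 - √4867/2301516)/3 = -18411053/246591 - √4867/246591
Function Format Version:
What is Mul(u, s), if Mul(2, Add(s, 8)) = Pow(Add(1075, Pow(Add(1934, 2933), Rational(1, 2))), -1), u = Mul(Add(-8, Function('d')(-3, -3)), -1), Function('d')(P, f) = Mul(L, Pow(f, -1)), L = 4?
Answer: Add(Rational(-18411053, 246591), Mul(Rational(-1, 246591), Pow(4867, Rational(1, 2)))) ≈ -74.663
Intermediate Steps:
Function('d')(P, f) = Mul(4, Pow(f, -1))
u = Rational(28, 3) (u = Mul(Add(-8, Mul(4, Pow(-3, -1))), -1) = Mul(Add(-8, Mul(4, Rational(-1, 3))), -1) = Mul(Add(-8, Rational(-4, 3)), -1) = Mul(Rational(-28, 3), -1) = Rational(28, 3) ≈ 9.3333)
s = Add(-8, Mul(Rational(1, 2), Pow(Add(1075, Pow(4867, Rational(1, 2))), -1))) (s = Add(-8, Mul(Rational(1, 2), Pow(Add(1075, Pow(Add(1934, 2933), Rational(1, 2))), -1))) = Add(-8, Mul(Rational(1, 2), Pow(Add(1075, Pow(4867, Rational(1, 2))), -1))) ≈ -7.9996)
Mul(u, s) = Mul(Rational(28, 3), Add(Rational(-18411053, 2301516), Mul(Rational(-1, 2301516), Pow(4867, Rational(1, 2))))) = Add(Rational(-18411053, 246591), Mul(Rational(-1, 246591), Pow(4867, Rational(1, 2))))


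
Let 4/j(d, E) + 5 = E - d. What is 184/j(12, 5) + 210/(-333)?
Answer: -61342/111 ≈ -552.63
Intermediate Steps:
j(d, E) = 4/(-5 + E - d) (j(d, E) = 4/(-5 + (E - d)) = 4/(-5 + E - d))
184/j(12, 5) + 210/(-333) = 184/((-4/(5 + 12 - 1*5))) + 210/(-333) = 184/((-4/(5 + 12 - 5))) + 210*(-1/333) = 184/((-4/12)) - 70/111 = 184/((-4*1/12)) - 70/111 = 184/(-⅓) - 70/111 = 184*(-3) - 70/111 = -552 - 70/111 = -61342/111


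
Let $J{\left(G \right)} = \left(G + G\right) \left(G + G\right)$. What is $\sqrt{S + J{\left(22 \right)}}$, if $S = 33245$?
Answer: $3 \sqrt{3909} \approx 187.57$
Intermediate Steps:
$J{\left(G \right)} = 4 G^{2}$ ($J{\left(G \right)} = 2 G 2 G = 4 G^{2}$)
$\sqrt{S + J{\left(22 \right)}} = \sqrt{33245 + 4 \cdot 22^{2}} = \sqrt{33245 + 4 \cdot 484} = \sqrt{33245 + 1936} = \sqrt{35181} = 3 \sqrt{3909}$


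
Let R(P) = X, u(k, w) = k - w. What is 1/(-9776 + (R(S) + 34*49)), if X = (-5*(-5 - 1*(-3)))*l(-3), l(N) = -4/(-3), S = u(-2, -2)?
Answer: -3/24290 ≈ -0.00012351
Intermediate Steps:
S = 0 (S = -2 - 1*(-2) = -2 + 2 = 0)
l(N) = 4/3 (l(N) = -4*(-⅓) = 4/3)
X = 40/3 (X = -5*(-5 - 1*(-3))*(4/3) = -5*(-5 + 3)*(4/3) = -5*(-2)*(4/3) = 10*(4/3) = 40/3 ≈ 13.333)
R(P) = 40/3
1/(-9776 + (R(S) + 34*49)) = 1/(-9776 + (40/3 + 34*49)) = 1/(-9776 + (40/3 + 1666)) = 1/(-9776 + 5038/3) = 1/(-24290/3) = -3/24290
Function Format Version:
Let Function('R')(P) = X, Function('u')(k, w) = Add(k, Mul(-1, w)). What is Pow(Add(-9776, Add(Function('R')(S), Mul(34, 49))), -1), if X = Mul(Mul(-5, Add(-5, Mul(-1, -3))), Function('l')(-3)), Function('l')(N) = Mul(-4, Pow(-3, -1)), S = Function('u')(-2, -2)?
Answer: Rational(-3, 24290) ≈ -0.00012351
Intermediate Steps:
S = 0 (S = Add(-2, Mul(-1, -2)) = Add(-2, 2) = 0)
Function('l')(N) = Rational(4, 3) (Function('l')(N) = Mul(-4, Rational(-1, 3)) = Rational(4, 3))
X = Rational(40, 3) (X = Mul(Mul(-5, Add(-5, Mul(-1, -3))), Rational(4, 3)) = Mul(Mul(-5, Add(-5, 3)), Rational(4, 3)) = Mul(Mul(-5, -2), Rational(4, 3)) = Mul(10, Rational(4, 3)) = Rational(40, 3) ≈ 13.333)
Function('R')(P) = Rational(40, 3)
Pow(Add(-9776, Add(Function('R')(S), Mul(34, 49))), -1) = Pow(Add(-9776, Add(Rational(40, 3), Mul(34, 49))), -1) = Pow(Add(-9776, Add(Rational(40, 3), 1666)), -1) = Pow(Add(-9776, Rational(5038, 3)), -1) = Pow(Rational(-24290, 3), -1) = Rational(-3, 24290)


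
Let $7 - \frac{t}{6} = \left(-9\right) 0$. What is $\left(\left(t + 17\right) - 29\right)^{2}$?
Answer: $900$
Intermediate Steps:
$t = 42$ ($t = 42 - 6 \left(\left(-9\right) 0\right) = 42 - 0 = 42 + 0 = 42$)
$\left(\left(t + 17\right) - 29\right)^{2} = \left(\left(42 + 17\right) - 29\right)^{2} = \left(59 - 29\right)^{2} = 30^{2} = 900$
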